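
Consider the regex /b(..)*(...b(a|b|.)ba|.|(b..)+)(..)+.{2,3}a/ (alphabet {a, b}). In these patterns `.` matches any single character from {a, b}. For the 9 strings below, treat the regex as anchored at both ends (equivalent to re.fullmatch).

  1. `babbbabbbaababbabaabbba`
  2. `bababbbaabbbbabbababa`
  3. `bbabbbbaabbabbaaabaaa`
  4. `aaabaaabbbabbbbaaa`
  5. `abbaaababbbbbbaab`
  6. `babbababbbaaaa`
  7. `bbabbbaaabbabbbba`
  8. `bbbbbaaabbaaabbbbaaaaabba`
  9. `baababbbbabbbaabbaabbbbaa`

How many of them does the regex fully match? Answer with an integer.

1 → match
2 → match
3 → match
4 → no match — must start with `b`
5 → no match — must start with `b`
6 → match
7 → match
8 → match
9 → match
Total matched: 7

7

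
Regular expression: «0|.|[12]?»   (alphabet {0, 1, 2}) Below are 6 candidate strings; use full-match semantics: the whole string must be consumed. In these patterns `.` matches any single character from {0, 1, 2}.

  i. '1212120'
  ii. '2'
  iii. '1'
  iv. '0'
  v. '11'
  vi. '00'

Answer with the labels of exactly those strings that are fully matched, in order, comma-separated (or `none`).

ii, iii, iv

i. '1212120' → no match
ii. '2' → match
iii. '1' → match
iv. '0' → match
v. '11' → no match
vi. '00' → no match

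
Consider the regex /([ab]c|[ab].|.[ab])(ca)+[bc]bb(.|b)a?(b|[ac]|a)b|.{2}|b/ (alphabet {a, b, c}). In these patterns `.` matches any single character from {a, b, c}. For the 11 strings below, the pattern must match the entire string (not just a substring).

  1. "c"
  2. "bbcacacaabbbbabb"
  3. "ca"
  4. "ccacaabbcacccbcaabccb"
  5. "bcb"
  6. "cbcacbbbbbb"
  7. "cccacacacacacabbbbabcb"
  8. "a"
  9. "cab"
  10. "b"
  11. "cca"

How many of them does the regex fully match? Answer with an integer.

2

1 → no match
2 → no match
3 → match
4 → no match
5 → no match
6 → no match
7 → no match
8 → no match
9 → no match
10 → match
11 → no match
Total matched: 2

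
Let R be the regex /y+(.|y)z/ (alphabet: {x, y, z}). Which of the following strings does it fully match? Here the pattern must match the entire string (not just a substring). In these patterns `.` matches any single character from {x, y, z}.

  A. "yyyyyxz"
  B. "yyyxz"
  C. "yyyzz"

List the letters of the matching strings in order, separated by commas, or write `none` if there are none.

A, B, C

A → match
B → match
C → match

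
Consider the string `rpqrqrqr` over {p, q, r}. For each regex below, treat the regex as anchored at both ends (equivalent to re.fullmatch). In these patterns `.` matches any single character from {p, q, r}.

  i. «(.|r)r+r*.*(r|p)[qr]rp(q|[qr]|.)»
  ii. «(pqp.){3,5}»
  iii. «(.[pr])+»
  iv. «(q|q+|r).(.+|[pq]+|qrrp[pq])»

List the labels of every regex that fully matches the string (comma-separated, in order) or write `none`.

i → no match
ii → no match — must start with `pqp`
iii → match
iv → match

iii, iv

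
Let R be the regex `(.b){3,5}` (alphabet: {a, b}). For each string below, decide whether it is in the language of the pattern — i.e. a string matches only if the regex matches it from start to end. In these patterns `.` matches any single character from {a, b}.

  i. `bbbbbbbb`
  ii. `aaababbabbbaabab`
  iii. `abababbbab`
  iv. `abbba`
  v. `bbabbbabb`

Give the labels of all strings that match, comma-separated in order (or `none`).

i, iii

i → match
ii → no match
iii → match
iv → no match — must end with `b`
v → no match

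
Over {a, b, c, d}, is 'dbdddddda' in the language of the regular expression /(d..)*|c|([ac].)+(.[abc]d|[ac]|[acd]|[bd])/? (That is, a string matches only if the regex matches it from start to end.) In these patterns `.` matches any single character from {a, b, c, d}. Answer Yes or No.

Yes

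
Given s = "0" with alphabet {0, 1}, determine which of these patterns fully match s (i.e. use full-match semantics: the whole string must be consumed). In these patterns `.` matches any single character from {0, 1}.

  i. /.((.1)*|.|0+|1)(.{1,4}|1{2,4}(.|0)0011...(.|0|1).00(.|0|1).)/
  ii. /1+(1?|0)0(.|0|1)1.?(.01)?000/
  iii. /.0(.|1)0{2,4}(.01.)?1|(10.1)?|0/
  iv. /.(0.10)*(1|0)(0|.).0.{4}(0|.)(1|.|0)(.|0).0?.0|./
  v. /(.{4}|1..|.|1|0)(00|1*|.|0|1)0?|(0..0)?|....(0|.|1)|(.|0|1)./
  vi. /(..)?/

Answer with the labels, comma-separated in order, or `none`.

i → no match
ii → no match — must start with "1"
iii → match
iv → match
v → match
vi → no match

iii, iv, v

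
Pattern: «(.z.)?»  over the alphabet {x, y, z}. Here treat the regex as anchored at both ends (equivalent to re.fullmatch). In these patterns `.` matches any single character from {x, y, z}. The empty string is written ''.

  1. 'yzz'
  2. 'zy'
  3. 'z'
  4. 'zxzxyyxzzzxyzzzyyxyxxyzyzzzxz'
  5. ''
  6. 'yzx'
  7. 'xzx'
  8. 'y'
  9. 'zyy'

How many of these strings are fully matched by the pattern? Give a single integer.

4

1 → match
2 → no match
3 → no match
4 → no match
5 → match
6 → match
7 → match
8 → no match
9 → no match
Total matched: 4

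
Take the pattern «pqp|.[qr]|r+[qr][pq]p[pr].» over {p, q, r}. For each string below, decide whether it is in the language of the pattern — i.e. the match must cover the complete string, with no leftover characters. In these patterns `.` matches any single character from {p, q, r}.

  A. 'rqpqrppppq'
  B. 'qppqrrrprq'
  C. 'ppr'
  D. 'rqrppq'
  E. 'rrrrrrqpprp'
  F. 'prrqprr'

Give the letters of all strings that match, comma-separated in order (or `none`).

E

A → no match
B → no match
C → no match
D → no match
E → match
F → no match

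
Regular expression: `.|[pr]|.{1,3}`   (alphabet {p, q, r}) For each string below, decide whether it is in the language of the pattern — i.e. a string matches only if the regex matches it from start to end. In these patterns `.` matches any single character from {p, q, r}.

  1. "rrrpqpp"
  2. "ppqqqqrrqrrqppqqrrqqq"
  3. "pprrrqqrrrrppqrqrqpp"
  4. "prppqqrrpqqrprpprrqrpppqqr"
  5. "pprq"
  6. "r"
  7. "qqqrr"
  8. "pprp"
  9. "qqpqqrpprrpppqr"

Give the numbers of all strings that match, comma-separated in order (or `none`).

6

1 → no match
2 → no match
3 → no match
4 → no match
5 → no match
6 → match
7 → no match
8 → no match
9 → no match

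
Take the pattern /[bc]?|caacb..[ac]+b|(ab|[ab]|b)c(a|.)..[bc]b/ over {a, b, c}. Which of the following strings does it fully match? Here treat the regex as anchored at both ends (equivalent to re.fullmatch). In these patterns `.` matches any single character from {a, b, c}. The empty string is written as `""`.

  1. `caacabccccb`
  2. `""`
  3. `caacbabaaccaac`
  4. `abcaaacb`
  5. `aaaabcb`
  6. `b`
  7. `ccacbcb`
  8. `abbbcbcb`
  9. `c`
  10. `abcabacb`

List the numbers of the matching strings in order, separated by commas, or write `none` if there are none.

1. `caacabccccb` → no match
2. `""` → match
3 → no match
4. `abcaaacb` → match
5. `aaaabcb` → no match
6. `b` → match
7. `ccacbcb` → no match
8. `abbbcbcb` → no match
9. `c` → match
10. `abcabacb` → match

2, 4, 6, 9, 10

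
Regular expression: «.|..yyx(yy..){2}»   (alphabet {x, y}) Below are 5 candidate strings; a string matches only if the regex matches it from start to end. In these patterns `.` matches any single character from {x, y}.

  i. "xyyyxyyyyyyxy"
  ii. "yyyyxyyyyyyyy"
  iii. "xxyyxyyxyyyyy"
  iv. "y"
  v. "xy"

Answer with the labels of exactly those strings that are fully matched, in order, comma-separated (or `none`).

i, ii, iii, iv

i → match
ii → match
iii → match
iv. "y" → match
v. "xy" → no match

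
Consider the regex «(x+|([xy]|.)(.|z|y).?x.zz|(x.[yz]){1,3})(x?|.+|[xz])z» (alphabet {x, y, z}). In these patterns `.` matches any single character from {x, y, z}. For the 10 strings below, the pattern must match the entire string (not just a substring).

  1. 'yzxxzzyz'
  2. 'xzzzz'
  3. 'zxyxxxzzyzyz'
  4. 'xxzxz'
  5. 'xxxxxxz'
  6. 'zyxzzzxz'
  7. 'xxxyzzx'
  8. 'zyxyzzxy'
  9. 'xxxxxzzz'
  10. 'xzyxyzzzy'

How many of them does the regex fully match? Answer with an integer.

6

1. 'yzxxzzyz' → match
2. 'xzzzz' → match
3. 'zxyxxxzzyzyz' → no match
4. 'xxzxz' → match
5. 'xxxxxxz' → match
6. 'zyxzzzxz' → match
7. 'xxxyzzx' → no match — must end with 'z'
8. 'zyxyzzxy' → no match — must end with 'z'
9. 'xxxxxzzz' → match
10. 'xzyxyzzzy' → no match — must end with 'z'
Total matched: 6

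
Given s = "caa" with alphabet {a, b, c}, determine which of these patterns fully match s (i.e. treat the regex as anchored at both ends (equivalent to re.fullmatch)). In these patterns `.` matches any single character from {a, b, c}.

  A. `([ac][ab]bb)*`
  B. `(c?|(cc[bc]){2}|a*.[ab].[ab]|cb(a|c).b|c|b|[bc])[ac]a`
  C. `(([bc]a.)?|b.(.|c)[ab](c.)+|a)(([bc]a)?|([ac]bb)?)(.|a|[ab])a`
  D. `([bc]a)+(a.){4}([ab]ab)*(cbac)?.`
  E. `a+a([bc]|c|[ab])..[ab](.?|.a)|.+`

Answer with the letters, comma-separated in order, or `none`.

B, E

A → no match
B → match
C → no match
D → no match
E → match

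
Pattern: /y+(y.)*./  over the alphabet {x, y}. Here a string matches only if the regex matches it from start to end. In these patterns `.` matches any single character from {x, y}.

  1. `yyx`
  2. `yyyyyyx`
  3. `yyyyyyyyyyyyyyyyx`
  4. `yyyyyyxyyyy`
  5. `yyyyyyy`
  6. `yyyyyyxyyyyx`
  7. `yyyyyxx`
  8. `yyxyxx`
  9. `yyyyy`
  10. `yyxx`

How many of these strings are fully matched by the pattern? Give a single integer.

1 → match
2 → match
3 → match
4 → no match
5 → match
6 → match
7 → match
8 → match
9 → match
10 → match
Total matched: 9

9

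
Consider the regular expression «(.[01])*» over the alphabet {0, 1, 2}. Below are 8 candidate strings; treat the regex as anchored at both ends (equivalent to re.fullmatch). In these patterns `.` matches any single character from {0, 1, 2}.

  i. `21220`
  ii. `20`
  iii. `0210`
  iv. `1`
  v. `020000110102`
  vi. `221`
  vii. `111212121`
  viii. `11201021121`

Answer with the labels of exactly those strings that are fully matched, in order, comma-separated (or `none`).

i. `21220` → no match
ii. `20` → match
iii. `0210` → no match
iv. `1` → no match
v. `020000110102` → no match
vi. `221` → no match
vii. `111212121` → no match
viii. `11201021121` → no match

ii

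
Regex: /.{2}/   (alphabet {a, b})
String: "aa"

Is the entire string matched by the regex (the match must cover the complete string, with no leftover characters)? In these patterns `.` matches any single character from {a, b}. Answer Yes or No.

Yes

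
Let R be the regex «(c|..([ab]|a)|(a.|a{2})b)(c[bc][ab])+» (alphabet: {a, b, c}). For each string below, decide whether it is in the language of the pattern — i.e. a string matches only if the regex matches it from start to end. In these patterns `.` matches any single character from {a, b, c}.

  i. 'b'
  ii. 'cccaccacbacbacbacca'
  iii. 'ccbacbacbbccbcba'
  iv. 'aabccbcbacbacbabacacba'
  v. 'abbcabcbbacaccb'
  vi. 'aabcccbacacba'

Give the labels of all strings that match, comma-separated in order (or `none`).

ii, iii

i → no match
ii → match
iii → match
iv → no match
v → no match
vi → no match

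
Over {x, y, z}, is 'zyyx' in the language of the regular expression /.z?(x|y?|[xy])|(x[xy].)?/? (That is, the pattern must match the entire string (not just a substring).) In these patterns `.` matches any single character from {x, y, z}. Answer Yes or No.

No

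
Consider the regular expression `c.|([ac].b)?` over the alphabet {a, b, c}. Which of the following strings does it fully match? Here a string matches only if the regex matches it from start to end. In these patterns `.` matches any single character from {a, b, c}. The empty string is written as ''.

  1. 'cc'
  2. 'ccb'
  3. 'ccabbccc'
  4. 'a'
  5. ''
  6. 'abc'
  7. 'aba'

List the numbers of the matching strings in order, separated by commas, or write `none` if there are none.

1 → match
2 → match
3 → no match
4 → no match
5 → match
6 → no match
7 → no match

1, 2, 5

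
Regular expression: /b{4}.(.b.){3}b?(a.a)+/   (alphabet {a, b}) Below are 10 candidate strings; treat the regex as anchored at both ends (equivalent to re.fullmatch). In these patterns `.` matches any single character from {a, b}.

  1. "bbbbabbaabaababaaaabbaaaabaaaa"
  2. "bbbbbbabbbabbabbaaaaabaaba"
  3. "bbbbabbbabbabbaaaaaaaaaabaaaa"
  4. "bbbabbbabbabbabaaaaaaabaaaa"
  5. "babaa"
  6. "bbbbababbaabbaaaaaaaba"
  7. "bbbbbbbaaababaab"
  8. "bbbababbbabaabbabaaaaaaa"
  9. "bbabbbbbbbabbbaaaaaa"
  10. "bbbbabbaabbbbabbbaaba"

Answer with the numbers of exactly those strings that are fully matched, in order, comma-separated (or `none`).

1 → no match
2 → no match
3 → match
4 → no match
5 → no match
6 → no match
7 → no match — must end with "a"
8 → no match
9 → no match
10 → no match

3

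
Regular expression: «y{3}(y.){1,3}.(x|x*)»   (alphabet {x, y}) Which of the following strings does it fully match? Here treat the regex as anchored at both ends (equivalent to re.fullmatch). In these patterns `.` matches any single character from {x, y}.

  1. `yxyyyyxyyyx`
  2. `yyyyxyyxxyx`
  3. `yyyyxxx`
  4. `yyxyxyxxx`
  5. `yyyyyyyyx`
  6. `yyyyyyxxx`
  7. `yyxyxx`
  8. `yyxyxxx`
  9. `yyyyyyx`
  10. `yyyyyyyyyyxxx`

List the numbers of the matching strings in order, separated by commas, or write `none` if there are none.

3, 5, 6, 9, 10

1 → no match
2 → no match
3 → match
4 → no match
5 → match
6 → match
7 → no match
8 → no match
9 → match
10 → match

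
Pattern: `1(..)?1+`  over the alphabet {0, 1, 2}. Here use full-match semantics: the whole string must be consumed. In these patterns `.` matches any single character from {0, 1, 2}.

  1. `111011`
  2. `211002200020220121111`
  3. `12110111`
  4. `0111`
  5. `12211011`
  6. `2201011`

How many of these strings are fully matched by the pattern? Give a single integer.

1 → no match
2 → no match — must start with `1`
3 → no match
4 → no match — must start with `1`
5 → no match
6 → no match — must start with `1`
Total matched: 0

0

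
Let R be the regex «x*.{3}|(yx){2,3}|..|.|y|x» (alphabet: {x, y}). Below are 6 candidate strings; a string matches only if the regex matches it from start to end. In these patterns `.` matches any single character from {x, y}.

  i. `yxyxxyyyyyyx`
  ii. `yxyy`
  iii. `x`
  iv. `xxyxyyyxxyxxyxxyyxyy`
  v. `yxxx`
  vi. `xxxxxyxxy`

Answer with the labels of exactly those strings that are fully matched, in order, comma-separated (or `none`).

iii

i → no match
ii → no match
iii → match
iv → no match
v → no match
vi → no match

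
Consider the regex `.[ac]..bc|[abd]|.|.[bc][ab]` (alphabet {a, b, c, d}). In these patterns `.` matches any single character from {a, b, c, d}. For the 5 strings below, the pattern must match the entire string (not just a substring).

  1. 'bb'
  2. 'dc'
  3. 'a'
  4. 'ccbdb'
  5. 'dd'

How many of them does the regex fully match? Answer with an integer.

1 → no match
2 → no match
3 → match
4 → no match
5 → no match
Total matched: 1

1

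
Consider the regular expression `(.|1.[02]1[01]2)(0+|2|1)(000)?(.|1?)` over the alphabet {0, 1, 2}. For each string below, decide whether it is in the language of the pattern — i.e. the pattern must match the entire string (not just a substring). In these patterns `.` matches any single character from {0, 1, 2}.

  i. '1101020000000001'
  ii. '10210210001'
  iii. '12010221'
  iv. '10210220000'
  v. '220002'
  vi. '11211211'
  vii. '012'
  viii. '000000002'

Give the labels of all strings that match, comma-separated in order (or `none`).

i, ii, iii, iv, v, vi, vii, viii

i → match
ii → match
iii → match
iv → match
v → match
vi → match
vii → match
viii → match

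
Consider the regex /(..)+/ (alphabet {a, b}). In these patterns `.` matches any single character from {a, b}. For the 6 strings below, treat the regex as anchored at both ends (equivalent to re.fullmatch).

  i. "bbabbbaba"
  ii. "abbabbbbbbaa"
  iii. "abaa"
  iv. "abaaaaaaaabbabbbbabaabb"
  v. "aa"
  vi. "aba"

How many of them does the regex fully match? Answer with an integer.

3

i → no match
ii → match
iii → match
iv → no match
v → match
vi → no match
Total matched: 3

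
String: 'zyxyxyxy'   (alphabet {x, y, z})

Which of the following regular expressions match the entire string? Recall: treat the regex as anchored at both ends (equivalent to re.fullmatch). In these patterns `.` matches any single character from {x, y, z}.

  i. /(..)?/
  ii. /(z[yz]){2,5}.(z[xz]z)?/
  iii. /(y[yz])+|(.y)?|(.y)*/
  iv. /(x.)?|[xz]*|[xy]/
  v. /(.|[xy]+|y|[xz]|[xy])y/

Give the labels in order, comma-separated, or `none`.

i → no match
ii → no match
iii → match
iv → no match
v → no match

iii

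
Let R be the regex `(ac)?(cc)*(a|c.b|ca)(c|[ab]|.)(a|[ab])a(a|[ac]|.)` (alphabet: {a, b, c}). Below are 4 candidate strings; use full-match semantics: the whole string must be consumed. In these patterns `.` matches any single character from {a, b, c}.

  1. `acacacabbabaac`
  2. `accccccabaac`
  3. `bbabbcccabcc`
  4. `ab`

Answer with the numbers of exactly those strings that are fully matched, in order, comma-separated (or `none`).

1 → no match
2 → match
3 → no match
4 → no match

2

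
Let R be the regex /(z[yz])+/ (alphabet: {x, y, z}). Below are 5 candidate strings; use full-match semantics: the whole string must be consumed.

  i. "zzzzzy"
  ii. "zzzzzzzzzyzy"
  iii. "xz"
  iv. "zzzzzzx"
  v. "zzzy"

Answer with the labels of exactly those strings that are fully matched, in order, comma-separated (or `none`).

i → match
ii → match
iii → no match — must start with "z"
iv → no match
v → match

i, ii, v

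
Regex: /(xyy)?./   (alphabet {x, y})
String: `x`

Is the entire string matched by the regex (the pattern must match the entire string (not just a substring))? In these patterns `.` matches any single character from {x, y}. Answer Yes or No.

Yes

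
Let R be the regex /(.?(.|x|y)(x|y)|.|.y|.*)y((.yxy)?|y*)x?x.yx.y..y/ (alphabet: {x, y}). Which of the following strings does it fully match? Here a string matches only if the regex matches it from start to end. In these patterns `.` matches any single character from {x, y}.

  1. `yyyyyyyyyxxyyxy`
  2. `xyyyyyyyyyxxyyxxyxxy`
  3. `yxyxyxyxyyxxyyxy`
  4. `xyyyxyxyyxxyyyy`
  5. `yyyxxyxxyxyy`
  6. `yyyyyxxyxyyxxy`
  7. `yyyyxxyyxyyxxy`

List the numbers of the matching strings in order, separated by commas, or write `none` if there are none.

2, 3, 4, 5, 6, 7

1 → no match
2 → match
3 → match
4 → match
5 → match
6 → match
7 → match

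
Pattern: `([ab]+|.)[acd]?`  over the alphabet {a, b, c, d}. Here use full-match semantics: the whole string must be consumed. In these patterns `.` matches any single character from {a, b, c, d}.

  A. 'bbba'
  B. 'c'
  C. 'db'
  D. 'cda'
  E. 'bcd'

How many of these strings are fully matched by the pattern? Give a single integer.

2

A → match
B → match
C → no match
D → no match
E → no match
Total matched: 2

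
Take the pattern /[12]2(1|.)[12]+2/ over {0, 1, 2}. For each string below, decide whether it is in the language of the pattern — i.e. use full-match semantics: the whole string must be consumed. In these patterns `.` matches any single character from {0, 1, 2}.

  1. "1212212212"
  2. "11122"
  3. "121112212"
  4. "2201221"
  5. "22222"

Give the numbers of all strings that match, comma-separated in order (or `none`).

1. "1212212212" → match
2. "11122" → no match
3. "121112212" → match
4. "2201221" → no match — must end with "2"
5. "22222" → match

1, 3, 5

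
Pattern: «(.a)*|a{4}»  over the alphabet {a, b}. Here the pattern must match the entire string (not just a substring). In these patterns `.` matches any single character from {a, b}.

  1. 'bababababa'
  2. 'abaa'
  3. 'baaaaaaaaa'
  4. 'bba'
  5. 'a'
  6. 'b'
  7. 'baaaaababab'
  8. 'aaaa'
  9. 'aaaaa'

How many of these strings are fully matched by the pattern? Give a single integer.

3

1 → match
2 → no match
3 → match
4 → no match
5 → no match
6 → no match
7 → no match
8 → match
9 → no match
Total matched: 3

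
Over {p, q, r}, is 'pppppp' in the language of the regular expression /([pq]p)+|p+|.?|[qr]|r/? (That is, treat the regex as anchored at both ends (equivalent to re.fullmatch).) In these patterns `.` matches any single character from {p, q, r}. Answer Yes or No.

Yes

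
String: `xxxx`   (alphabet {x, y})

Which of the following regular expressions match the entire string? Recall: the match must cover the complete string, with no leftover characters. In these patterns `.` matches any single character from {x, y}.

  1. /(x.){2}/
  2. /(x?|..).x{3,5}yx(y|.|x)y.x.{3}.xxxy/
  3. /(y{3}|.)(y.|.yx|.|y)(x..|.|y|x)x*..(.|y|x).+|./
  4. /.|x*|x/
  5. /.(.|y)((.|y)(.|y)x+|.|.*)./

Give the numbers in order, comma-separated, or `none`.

1 → match
2 → no match — must end with `xxxy`
3 → no match
4 → match
5 → match

1, 4, 5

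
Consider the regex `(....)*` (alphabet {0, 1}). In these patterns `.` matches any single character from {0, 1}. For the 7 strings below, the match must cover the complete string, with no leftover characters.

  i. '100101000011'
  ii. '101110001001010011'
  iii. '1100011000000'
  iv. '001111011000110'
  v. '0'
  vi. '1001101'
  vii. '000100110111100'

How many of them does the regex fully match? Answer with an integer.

1

i. '100101000011' → match
ii → no match
iii → no match
iv → no match
v. '0' → no match
vi. '1001101' → no match
vii → no match
Total matched: 1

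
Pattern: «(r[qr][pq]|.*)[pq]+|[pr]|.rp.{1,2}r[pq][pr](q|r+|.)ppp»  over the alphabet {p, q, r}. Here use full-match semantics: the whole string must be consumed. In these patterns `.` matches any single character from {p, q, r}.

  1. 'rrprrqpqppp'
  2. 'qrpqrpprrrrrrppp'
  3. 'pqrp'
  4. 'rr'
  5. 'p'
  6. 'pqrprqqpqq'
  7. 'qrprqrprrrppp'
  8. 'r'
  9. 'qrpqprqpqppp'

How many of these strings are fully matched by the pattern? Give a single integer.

1. 'rrprrqpqppp' → match
2 → match
3. 'pqrp' → match
4. 'rr' → no match
5. 'p' → match
6. 'pqrprqqpqq' → match
7 → match
8. 'r' → match
9. 'qrpqprqpqppp' → match
Total matched: 8

8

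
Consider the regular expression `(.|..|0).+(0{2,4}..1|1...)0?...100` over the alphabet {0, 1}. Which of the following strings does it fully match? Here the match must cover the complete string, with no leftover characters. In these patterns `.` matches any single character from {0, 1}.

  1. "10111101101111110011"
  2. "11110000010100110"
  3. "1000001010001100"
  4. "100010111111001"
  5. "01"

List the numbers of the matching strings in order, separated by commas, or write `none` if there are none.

1 → no match — must end with "100"
2 → no match — must end with "100"
3 → match
4 → no match — must end with "100"
5 → no match — must end with "100"

3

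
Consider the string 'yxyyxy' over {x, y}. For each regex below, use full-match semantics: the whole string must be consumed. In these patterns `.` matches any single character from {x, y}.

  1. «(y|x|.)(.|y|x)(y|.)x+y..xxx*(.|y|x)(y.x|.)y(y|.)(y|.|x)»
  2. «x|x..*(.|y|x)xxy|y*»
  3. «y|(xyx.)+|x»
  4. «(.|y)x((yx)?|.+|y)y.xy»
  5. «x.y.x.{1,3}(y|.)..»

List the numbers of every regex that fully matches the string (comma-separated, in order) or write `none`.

1 → no match
2 → no match
3 → no match
4 → match
5 → no match — must start with 'x'

4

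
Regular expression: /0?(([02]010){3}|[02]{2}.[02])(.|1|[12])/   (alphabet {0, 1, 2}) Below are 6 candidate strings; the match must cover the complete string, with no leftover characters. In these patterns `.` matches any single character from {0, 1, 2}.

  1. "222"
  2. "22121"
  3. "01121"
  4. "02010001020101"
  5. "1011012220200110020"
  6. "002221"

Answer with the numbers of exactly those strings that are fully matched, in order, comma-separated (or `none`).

2, 4, 6

1 → no match
2 → match
3 → no match
4 → match
5 → no match
6 → match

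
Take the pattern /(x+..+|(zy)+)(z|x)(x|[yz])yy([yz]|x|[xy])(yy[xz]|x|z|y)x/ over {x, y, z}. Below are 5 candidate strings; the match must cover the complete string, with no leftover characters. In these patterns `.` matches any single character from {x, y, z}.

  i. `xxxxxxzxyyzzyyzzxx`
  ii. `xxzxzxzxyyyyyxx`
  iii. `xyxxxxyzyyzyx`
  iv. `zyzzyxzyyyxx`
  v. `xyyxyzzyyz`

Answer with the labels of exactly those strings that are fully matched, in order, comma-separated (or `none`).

ii

i → no match
ii → match
iii → no match
iv. `zyzzyxzyyyxx` → no match
v. `xyyxyzzyyz` → no match — must end with `x`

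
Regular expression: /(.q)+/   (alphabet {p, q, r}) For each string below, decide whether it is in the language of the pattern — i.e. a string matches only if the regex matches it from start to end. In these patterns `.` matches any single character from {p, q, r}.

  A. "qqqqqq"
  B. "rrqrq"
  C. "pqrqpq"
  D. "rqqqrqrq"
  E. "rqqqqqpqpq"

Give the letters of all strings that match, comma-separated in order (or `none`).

A, C, D, E

A → match
B → no match
C → match
D → match
E → match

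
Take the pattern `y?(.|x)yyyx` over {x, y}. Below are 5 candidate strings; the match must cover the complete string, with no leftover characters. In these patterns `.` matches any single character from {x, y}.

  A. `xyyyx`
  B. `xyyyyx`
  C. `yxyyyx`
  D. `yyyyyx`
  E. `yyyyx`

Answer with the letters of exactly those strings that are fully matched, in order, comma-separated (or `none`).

A, C, D, E

A → match
B → no match
C → match
D → match
E → match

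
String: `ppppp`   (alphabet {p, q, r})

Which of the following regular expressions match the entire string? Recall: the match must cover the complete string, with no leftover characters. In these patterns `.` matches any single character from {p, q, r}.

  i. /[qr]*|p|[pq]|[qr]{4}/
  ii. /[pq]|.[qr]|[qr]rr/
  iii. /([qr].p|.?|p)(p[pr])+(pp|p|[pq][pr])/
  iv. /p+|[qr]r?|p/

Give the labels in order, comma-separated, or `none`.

iii, iv

i → no match
ii → no match
iii → match
iv → match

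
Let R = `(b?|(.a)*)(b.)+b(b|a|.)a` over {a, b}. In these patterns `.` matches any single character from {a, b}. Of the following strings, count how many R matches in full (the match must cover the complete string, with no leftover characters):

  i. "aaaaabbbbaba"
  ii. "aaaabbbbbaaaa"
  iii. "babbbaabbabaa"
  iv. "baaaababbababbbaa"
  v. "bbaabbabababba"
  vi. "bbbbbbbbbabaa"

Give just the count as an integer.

i → no match
ii → no match
iii → no match
iv → no match
v → no match
vi → match
Total matched: 1

1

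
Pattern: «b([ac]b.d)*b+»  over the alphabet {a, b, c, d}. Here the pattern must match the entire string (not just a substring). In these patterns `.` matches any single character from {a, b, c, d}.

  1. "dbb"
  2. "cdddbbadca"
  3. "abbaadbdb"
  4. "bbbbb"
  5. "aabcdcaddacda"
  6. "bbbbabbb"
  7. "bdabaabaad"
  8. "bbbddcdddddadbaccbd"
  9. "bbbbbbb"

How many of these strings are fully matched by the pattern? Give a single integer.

1 → no match — must start with "b"
2 → no match — must start with "b"
3 → no match — must start with "b"
4 → match
5 → no match — must start with "b"
6 → no match
7 → no match — must end with "b"
8 → no match — must end with "b"
9 → match
Total matched: 2

2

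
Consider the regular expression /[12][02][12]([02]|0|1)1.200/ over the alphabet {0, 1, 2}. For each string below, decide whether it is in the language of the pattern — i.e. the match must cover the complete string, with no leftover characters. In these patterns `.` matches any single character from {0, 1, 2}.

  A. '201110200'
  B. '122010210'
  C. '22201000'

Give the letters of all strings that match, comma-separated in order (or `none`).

A → match
B → no match — must end with '200'
C → no match — must end with '200'

A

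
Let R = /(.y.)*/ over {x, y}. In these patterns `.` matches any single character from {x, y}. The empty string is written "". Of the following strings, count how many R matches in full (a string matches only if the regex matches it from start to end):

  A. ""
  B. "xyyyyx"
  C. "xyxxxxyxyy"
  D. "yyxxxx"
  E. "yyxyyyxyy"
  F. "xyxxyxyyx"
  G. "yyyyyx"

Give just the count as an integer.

5

A → match
B → match
C → no match
D → no match
E → match
F → match
G → match
Total matched: 5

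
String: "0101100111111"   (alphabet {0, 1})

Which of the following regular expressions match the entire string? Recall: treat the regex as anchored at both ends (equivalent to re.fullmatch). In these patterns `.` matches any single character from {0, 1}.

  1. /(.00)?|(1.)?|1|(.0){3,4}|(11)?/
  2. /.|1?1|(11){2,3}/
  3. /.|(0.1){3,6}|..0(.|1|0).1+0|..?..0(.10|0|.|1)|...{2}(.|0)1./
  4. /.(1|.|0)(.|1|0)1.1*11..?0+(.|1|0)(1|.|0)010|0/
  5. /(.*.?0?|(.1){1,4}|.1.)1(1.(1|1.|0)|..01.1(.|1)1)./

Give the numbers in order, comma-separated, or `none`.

5

1 → no match
2 → no match
3 → no match
4 → no match
5 → match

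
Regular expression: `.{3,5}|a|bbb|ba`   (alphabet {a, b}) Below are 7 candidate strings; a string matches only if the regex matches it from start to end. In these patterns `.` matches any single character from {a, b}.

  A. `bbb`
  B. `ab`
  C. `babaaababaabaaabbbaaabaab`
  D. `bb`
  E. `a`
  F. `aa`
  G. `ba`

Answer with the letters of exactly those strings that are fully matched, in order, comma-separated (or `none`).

A, E, G

A → match
B → no match
C → no match
D → no match
E → match
F → no match
G → match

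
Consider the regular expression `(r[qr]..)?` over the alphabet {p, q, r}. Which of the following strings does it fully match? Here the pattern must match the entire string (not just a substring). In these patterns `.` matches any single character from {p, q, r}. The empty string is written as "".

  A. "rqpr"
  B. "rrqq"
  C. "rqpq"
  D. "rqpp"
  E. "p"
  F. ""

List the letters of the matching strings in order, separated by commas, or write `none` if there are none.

A, B, C, D, F

A → match
B → match
C → match
D → match
E → no match
F → match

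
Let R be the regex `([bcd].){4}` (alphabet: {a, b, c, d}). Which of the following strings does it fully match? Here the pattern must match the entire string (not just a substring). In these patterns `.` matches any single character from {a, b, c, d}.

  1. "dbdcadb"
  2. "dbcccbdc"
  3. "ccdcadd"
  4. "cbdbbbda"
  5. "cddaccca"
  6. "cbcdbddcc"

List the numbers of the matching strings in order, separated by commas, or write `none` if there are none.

2, 4, 5

1. "dbdcadb" → no match
2. "dbcccbdc" → match
3. "ccdcadd" → no match
4. "cbdbbbda" → match
5. "cddaccca" → match
6. "cbcdbddcc" → no match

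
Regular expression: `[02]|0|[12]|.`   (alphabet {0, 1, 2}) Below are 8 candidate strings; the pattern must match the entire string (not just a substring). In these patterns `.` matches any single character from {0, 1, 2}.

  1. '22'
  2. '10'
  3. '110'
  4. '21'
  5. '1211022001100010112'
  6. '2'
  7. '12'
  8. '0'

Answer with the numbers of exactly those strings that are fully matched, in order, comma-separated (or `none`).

1. '22' → no match
2. '10' → no match
3. '110' → no match
4. '21' → no match
5 → no match
6. '2' → match
7. '12' → no match
8. '0' → match

6, 8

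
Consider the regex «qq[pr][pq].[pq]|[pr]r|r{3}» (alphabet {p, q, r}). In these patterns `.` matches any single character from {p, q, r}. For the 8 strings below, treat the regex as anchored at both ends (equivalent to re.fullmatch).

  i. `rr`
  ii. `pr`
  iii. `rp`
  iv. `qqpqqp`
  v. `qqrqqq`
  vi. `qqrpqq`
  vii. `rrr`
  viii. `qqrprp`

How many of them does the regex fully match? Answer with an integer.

7

i. `rr` → match
ii. `pr` → match
iii. `rp` → no match
iv. `qqpqqp` → match
v. `qqrqqq` → match
vi. `qqrpqq` → match
vii. `rrr` → match
viii. `qqrprp` → match
Total matched: 7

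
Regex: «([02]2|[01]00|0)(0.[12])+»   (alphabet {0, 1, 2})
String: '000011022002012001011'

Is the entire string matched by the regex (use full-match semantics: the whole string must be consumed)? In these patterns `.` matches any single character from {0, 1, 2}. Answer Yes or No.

Yes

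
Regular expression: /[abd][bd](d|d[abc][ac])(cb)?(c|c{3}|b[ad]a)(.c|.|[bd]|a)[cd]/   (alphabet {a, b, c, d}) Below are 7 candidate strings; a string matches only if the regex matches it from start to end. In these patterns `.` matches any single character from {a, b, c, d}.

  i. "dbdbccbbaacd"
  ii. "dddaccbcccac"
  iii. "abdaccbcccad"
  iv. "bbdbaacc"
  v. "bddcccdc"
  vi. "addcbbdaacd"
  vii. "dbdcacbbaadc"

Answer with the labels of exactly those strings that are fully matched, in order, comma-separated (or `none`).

i → match
ii → match
iii → match
iv → match
v → match
vi → match
vii → match

i, ii, iii, iv, v, vi, vii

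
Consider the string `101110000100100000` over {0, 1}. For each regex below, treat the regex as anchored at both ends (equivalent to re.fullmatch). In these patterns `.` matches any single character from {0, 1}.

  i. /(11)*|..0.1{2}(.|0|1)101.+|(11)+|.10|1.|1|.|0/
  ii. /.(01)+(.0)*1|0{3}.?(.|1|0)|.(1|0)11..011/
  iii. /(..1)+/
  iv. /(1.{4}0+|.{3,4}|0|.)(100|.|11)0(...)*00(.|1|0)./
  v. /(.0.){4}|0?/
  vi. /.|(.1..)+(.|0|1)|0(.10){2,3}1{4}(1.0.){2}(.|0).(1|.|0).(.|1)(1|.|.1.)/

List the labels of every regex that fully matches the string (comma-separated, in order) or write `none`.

iv

i → no match
ii → no match
iii → no match — must end with `1`
iv → match
v → no match
vi → no match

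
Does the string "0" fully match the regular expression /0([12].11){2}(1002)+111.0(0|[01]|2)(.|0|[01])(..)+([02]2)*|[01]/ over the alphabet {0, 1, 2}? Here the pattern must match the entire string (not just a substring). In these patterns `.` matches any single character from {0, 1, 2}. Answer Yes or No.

Yes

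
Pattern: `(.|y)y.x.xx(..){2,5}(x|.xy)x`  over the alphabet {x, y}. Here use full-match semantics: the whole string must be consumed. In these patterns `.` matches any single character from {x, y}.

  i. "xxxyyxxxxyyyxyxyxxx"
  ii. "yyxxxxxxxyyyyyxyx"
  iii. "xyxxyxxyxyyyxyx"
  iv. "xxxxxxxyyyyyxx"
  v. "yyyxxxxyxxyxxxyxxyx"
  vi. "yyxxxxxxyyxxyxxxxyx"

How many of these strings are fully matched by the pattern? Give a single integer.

i → no match
ii → match
iii → match
iv → no match
v → match
vi → match
Total matched: 4

4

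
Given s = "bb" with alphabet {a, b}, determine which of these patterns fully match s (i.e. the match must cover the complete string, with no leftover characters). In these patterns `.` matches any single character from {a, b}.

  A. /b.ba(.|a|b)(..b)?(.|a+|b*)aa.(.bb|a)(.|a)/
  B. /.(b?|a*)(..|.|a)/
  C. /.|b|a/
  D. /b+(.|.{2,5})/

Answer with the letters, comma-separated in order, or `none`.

B, D

A → no match
B → match
C → no match
D → match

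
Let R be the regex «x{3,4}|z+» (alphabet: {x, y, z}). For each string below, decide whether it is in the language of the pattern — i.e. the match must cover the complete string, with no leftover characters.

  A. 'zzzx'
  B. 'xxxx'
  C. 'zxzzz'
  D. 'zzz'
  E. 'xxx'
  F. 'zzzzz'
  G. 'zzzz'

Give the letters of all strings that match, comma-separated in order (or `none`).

A. 'zzzx' → no match
B. 'xxxx' → match
C. 'zxzzz' → no match
D. 'zzz' → match
E. 'xxx' → match
F. 'zzzzz' → match
G. 'zzzz' → match

B, D, E, F, G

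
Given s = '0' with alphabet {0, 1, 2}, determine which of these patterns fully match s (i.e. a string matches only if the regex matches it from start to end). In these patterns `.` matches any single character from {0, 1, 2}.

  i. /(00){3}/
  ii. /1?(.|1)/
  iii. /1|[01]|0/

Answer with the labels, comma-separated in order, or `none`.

ii, iii

i → no match — must start with '00'
ii → match
iii → match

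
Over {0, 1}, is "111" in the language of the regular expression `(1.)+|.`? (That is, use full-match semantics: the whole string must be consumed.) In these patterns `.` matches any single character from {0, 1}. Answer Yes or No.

No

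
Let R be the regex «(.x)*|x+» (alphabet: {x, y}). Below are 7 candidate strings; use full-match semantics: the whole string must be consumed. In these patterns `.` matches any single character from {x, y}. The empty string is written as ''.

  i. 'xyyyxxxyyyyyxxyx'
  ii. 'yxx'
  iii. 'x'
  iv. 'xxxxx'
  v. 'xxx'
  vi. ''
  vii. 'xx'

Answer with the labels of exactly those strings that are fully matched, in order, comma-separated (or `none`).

iii, iv, v, vi, vii

i → no match
ii → no match
iii → match
iv → match
v → match
vi → match
vii → match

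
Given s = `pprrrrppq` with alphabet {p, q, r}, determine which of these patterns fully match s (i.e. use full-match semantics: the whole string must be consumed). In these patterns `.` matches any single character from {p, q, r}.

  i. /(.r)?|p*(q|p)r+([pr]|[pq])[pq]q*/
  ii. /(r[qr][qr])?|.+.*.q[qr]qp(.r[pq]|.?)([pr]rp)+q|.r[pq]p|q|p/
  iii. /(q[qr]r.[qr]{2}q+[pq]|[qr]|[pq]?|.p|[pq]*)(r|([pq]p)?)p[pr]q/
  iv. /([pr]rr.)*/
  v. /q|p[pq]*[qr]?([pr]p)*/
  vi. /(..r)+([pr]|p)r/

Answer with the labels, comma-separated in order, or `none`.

i

i → match
ii → no match
iii → no match
iv → no match
v → no match
vi → no match — must end with `r`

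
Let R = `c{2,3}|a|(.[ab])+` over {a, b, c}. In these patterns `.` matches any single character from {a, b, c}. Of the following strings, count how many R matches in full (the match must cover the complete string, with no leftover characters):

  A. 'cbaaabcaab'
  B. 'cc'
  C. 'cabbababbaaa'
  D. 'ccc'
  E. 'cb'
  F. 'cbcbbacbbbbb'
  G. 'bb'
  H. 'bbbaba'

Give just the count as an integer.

8

A → match
B → match
C → match
D → match
E → match
F → match
G → match
H → match
Total matched: 8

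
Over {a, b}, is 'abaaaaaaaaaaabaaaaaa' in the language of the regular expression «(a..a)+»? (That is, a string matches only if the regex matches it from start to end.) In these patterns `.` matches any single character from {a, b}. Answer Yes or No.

Yes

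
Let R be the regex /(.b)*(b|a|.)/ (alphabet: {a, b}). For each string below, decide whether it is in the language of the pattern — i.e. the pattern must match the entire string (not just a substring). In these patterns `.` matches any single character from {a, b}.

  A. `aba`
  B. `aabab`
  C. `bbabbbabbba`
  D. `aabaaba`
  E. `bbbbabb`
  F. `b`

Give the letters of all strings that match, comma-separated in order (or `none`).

A. `aba` → match
B. `aabab` → no match
C. `bbabbbabbba` → match
D. `aabaaba` → no match
E. `bbbbabb` → match
F. `b` → match

A, C, E, F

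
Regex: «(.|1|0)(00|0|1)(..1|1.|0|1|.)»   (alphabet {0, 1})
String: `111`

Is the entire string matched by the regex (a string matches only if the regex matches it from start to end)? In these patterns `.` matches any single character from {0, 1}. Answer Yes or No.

Yes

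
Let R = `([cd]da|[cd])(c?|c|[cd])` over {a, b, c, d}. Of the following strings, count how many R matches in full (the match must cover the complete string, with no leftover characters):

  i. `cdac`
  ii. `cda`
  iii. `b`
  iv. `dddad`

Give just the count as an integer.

2

i → match
ii → match
iii → no match
iv → no match
Total matched: 2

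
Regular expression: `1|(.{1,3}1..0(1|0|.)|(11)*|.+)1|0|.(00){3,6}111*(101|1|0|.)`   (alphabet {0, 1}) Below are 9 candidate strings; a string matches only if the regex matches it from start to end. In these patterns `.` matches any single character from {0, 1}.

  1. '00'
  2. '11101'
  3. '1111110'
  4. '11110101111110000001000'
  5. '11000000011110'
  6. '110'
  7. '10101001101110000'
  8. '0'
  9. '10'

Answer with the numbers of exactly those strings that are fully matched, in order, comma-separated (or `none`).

1 → no match
2 → match
3 → no match
4 → no match
5 → no match
6 → no match
7 → no match
8 → match
9 → no match

2, 8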